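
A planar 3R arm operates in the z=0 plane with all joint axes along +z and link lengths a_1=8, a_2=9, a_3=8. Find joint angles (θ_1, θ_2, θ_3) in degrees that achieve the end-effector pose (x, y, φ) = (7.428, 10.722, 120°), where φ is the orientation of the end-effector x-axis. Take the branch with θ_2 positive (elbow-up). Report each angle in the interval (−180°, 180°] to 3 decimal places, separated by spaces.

wrist centre = target − a_3·(cos φ, sin φ) = (11.4280, 3.7938)
cos θ_2 = (144.9921−8²−9²)/(2·8·9) = -0.0001; θ_2 = 90.0032° (elbow-up)
β = atan2(3.7938,11.4280) = 18.3648°; ψ = atan2(9.0000,7.9995) = 48.3682°
θ_1 = β − ψ = -30.0034°
θ_3 = φ − θ_1 − θ_2 = 60.0003° (wrapped to (-180°,180°])

-30.003 90.003 60.000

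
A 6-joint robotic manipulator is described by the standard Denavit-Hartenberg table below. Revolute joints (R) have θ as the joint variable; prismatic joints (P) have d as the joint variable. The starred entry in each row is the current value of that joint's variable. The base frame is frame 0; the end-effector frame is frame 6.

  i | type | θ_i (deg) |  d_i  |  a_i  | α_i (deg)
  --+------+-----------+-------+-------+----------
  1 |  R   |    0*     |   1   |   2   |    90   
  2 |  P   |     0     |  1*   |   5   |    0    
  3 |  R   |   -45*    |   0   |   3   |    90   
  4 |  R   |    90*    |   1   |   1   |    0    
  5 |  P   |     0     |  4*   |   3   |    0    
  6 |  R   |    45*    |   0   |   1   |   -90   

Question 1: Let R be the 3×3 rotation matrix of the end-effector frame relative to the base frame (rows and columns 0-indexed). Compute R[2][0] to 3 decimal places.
0.500

End-effector x-axis (col 0 of R) = (-0.5000,-0.7071,0.5000)
R[2][0] = 0.5000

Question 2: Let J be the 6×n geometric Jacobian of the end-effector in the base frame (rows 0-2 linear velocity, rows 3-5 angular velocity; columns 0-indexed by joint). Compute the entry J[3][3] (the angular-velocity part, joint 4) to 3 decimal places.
-0.707

axis z_3 = (-0.7071,-0.0000,-0.7071); lever o_n−o_3 = (-4.0355,-4.7071,-3.0355)
cross product → J_v[:, 3] = (-3.3284,0.7071,3.3284)
J_ω[:, 3] = z_3
entry J[3][3] = -0.7071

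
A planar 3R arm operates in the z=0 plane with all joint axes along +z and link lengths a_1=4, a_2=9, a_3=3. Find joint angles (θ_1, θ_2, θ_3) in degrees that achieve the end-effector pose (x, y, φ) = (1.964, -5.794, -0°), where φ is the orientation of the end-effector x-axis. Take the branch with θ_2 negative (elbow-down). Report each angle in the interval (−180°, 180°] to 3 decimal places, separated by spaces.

30.004 -150.004 120.000

wrist centre = target − a_3·(cos φ, sin φ) = (-1.0360, -5.7940)
cos θ_2 = (34.6437−4²−9²)/(2·4·9) = -0.8661; θ_2 = -150.0039° (elbow-down)
β = atan2(-5.7940,-1.0360) = -100.1377°; ψ = atan2(-4.4995,-3.7945) = -130.1419°
θ_1 = β − ψ = 30.0042°
θ_3 = φ − θ_1 − θ_2 = 119.9997° (wrapped to (-180°,180°])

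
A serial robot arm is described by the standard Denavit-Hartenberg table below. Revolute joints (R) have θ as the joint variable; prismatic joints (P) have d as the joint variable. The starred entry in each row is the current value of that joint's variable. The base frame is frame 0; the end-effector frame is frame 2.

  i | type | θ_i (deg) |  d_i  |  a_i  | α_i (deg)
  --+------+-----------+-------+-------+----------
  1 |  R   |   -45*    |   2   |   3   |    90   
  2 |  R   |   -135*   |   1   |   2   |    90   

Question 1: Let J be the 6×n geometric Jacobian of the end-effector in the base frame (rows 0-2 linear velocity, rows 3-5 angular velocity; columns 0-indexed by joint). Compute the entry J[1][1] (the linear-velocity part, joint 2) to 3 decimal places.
axis z_1 = (-0.7071,-0.7071,0.0000); lever o_n−o_1 = (-1.7071,0.2929,-1.4142)
cross product → J_v[:, 1] = (1.0000,-1.0000,-1.4142)
J_ω[:, 1] = z_1
entry J[1][1] = -1.0000

-1.000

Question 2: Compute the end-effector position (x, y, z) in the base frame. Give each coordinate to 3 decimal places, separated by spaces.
0.414 -1.828 0.586

after link 1: o_1 = (2.1213, -2.1213, 2.0000)
after link 2: o_2 = (0.4142, -1.8284, 0.5858)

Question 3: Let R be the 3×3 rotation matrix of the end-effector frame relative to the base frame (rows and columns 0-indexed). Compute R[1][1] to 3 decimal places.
End-effector y-axis (col 1 of R) = (-0.7071,-0.7071,0.0000)
R[1][1] = -0.7071

-0.707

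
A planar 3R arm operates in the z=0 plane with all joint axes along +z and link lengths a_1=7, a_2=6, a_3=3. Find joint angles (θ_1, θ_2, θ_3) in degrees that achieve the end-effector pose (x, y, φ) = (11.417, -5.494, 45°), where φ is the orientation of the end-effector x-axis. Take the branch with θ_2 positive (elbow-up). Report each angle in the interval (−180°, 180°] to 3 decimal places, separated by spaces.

-59.998 44.994 60.004

wrist centre = target − a_3·(cos φ, sin φ) = (9.2957, -7.6153)
cos θ_2 = (144.4028−7²−6²)/(2·7·6) = 0.7072; θ_2 = 44.9944° (elbow-up)
β = atan2(-7.6153,9.2957) = -39.3254°; ψ = atan2(4.2422,11.2431) = 20.6725°
θ_1 = β − ψ = -59.9979°
θ_3 = φ − θ_1 − θ_2 = 60.0035° (wrapped to (-180°,180°])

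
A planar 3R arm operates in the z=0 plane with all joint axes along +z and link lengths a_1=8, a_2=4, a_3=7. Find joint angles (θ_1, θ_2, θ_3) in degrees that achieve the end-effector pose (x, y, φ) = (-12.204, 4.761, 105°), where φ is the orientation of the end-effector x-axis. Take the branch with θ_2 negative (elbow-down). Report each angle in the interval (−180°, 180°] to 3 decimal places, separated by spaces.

wrist centre = target − a_3·(cos φ, sin φ) = (-10.3923, -2.0005)
cos θ_2 = (112.0011−8²−4²)/(2·8·4) = 0.5000; θ_2 = -59.9988° (elbow-down)
β = atan2(-2.0005,-10.3923) = -169.1040°; ψ = atan2(-3.4641,10.0001) = -19.1063°
θ_1 = β − ψ = -149.9977°
θ_3 = φ − θ_1 − θ_2 = -45.0034° (wrapped to (-180°,180°])

-149.998 -59.999 -45.003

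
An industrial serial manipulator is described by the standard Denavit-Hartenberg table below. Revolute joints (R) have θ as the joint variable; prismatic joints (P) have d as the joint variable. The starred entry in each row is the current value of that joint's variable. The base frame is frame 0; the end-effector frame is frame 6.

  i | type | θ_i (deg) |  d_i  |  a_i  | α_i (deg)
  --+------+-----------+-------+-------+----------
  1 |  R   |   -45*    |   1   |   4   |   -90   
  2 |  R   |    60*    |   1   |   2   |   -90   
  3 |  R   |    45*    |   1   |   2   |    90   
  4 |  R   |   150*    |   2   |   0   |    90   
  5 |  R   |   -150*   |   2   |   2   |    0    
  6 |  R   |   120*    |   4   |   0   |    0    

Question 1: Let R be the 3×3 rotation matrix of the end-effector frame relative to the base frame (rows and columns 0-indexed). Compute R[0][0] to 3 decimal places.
-0.453

End-effector x-axis (col 0 of R) = (-0.4527,0.7027,0.5490)
R[0][0] = -0.4527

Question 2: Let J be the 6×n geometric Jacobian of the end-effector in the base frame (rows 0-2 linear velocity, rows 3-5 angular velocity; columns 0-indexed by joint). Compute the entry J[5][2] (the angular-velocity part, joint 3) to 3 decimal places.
axis z_2 = (-0.6124,0.6124,-0.5000); lever o_n−o_2 = (-4.1390,-1.3610,-7.2579)
cross product → J_v[:, 2] = (-5.1250,-2.3750,3.3680)
J_ω[:, 2] = z_2
entry J[5][2] = -0.5000

-0.500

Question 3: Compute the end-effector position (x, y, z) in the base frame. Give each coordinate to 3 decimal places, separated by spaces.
after link 1: o_1 = (2.8284, -2.8284, 1.0000)
after link 2: o_2 = (4.2426, -2.8284, -0.7321)
after link 3: o_3 = (3.1303, -3.7161, -2.4568)
after link 4: o_4 = (4.6303, -3.2161, -3.6815)
after link 5: o_5 = (2.7249, -4.8107, -5.0331)
after link 6: o_6 = (0.1036, -4.1894, -7.9899)

0.104 -4.189 -7.990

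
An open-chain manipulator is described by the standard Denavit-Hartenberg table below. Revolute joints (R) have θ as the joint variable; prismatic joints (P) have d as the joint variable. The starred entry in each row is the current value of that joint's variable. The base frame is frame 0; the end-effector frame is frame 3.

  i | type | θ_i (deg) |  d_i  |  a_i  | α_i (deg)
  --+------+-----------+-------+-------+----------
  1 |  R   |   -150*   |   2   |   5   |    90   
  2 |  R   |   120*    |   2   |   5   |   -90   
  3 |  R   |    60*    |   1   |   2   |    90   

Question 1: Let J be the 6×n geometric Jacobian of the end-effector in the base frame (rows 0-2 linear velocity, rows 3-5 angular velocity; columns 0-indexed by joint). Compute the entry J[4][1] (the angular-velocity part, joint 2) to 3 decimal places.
axis z_1 = (-0.5000,0.8660,0.0000); lever o_n−o_1 = (3.2141,2.1651,4.6962)
cross product → J_v[:, 1] = (4.0670,2.3481,-3.8660)
J_ω[:, 1] = z_1
entry J[4][1] = 0.8660

0.866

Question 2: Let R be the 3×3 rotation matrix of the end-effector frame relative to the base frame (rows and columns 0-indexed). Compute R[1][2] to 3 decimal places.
End-effector z-axis (col 2 of R) = (0.1250,0.6495,0.7500)
R[1][2] = 0.6495

0.650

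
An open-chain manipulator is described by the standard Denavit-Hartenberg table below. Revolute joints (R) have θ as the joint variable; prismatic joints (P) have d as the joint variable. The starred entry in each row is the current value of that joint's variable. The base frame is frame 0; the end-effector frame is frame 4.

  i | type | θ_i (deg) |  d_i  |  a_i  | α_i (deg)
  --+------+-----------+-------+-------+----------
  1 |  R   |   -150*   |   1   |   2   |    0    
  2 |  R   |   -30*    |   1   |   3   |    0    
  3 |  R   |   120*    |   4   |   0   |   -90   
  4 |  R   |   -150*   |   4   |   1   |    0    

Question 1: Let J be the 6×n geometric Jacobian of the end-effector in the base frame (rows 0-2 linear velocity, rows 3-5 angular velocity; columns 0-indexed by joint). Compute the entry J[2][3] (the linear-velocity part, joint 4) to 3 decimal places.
0.866

axis z_3 = (0.8660,0.5000,0.0000); lever o_n−o_3 = (3.0311,2.7500,0.5000)
cross product → J_v[:, 3] = (0.2500,-0.4330,0.8660)
J_ω[:, 3] = z_3
entry J[2][3] = 0.8660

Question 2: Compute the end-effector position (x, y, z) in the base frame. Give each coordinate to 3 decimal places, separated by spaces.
after link 1: o_1 = (-1.7321, -1.0000, 1.0000)
after link 2: o_2 = (-4.7321, -1.0000, 2.0000)
after link 3: o_3 = (-4.7321, -1.0000, 6.0000)
after link 4: o_4 = (-1.7010, 1.7500, 6.5000)

-1.701 1.750 6.500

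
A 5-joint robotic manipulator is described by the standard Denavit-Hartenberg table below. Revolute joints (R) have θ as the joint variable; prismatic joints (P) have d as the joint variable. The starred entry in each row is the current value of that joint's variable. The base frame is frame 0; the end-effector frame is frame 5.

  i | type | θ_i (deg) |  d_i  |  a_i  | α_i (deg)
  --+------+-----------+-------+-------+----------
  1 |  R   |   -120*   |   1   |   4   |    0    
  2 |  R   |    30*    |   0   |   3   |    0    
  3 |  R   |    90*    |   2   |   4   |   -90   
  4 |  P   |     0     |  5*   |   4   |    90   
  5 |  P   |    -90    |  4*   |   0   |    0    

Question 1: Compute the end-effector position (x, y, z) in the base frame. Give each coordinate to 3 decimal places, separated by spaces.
6.000 -1.464 7.000

after link 1: o_1 = (-2.0000, -3.4641, 1.0000)
after link 2: o_2 = (-2.0000, -6.4641, 1.0000)
after link 3: o_3 = (2.0000, -6.4641, 3.0000)
after link 4: o_4 = (6.0000, -1.4641, 3.0000)
after link 5: o_5 = (6.0000, -1.4641, 7.0000)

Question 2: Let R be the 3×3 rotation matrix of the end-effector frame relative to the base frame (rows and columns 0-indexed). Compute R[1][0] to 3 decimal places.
End-effector x-axis (col 0 of R) = (0.0000,-1.0000,0.0000)
R[1][0] = -1.0000

-1.000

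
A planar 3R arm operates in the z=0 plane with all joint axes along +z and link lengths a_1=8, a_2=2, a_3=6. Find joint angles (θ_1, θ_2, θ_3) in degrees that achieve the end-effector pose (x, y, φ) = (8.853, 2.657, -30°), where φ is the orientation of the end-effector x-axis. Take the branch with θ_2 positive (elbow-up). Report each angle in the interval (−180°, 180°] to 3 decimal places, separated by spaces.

45.000 134.996 150.004

wrist centre = target − a_3·(cos φ, sin φ) = (3.6568, 5.6570)
cos θ_2 = (45.3742−8²−2²)/(2·8·2) = -0.7071; θ_2 = 134.9959° (elbow-up)
β = atan2(5.6570,3.6568) = 57.1202°; ψ = atan2(1.4143,6.5859) = 12.1201°
θ_1 = β − ψ = 45.0001°
θ_3 = φ − θ_1 − θ_2 = 150.0040° (wrapped to (-180°,180°])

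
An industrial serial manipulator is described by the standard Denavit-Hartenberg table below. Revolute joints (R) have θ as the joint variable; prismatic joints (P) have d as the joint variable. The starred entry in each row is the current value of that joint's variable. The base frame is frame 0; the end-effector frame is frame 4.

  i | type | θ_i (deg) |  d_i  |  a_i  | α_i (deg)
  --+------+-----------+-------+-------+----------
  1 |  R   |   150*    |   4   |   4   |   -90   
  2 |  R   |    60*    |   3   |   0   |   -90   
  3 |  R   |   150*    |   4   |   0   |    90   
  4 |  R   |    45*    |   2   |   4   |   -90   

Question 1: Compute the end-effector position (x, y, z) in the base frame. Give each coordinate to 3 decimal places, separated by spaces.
2.358 -1.192 1.841

after link 1: o_1 = (-3.4641, 2.0000, 4.0000)
after link 2: o_2 = (-4.9641, -0.5981, 4.0000)
after link 3: o_3 = (-1.9641, -2.3301, 2.0000)
after link 4: o_4 = (2.3580, -1.1925, 1.8411)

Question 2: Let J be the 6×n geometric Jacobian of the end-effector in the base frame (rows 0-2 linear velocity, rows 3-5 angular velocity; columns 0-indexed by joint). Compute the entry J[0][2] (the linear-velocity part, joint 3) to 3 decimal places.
axis z_2 = (0.7500,-0.4330,-0.5000); lever o_n−o_2 = (7.3221,-0.5944,-2.1589)
cross product → J_v[:, 2] = (0.6376,-2.0419,2.7247)
J_ω[:, 2] = z_2
entry J[0][2] = 0.6376

0.638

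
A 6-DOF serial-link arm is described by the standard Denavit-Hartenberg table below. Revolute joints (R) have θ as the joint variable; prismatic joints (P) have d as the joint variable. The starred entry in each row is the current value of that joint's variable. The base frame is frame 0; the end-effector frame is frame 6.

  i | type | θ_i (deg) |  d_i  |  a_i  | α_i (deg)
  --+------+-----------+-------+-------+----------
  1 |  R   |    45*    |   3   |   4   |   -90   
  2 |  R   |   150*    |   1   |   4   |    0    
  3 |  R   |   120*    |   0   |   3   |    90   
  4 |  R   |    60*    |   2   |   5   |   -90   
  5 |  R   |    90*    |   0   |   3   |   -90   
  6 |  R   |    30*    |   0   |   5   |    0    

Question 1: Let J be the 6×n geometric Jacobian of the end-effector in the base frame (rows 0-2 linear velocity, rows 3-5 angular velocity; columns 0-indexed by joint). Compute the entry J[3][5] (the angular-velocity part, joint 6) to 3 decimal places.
0.612

axis z_5 = (0.6124,-0.6124,-0.5000); lever o_n−o_5 = (3.9457,2.1780,2.1651)
cross product → J_v[:, 5] = (-0.2368,-3.2987,3.7500)
J_ω[:, 5] = z_5
entry J[3][5] = 0.6124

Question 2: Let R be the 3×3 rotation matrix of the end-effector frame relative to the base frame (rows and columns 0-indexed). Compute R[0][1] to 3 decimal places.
End-effector y-axis (col 1 of R) = (-0.0474,-0.6597,0.7500)
R[0][1] = -0.0474

-0.047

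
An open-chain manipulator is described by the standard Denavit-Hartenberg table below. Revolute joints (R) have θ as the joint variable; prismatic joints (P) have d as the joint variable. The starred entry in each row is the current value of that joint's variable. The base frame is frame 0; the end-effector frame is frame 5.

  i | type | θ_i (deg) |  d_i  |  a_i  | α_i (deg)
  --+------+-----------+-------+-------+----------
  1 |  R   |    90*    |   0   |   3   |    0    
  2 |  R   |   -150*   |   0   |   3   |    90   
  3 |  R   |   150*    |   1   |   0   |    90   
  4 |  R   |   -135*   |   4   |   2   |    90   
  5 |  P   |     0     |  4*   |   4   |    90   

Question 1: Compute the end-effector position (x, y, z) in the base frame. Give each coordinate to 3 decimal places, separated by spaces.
5.921 -6.426 -0.071

after link 1: o_1 = (0.0000, 3.0000, 0.0000)
after link 2: o_2 = (1.5000, 0.4019, 0.0000)
after link 3: o_3 = (0.6340, -0.0981, 0.0000)
after link 4: o_4 = (3.4711, -2.1837, 2.7570)
after link 5: o_5 = (5.9206, -6.4263, -0.0714)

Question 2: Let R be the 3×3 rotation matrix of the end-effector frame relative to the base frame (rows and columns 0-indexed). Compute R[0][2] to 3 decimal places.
End-effector z-axis (col 2 of R) = (-0.2500,0.4330,-0.8660)
R[0][2] = -0.2500

-0.250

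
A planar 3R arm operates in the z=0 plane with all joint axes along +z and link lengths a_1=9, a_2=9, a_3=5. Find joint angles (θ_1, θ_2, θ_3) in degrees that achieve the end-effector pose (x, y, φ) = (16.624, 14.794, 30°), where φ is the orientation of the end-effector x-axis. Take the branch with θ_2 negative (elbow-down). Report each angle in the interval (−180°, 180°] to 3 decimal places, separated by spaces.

60.005 -30.010 0.005

wrist centre = target − a_3·(cos φ, sin φ) = (12.2939, 12.2940)
cos θ_2 = (302.2817−9²−9²)/(2·9·9) = 0.8659; θ_2 = -30.0102° (elbow-down)
β = atan2(12.2940,12.2939) = 45.0003°; ψ = atan2(-4.5014,16.7934) = -15.0051°
θ_1 = β − ψ = 60.0054°
θ_3 = φ − θ_1 − θ_2 = 0.0048° (wrapped to (-180°,180°])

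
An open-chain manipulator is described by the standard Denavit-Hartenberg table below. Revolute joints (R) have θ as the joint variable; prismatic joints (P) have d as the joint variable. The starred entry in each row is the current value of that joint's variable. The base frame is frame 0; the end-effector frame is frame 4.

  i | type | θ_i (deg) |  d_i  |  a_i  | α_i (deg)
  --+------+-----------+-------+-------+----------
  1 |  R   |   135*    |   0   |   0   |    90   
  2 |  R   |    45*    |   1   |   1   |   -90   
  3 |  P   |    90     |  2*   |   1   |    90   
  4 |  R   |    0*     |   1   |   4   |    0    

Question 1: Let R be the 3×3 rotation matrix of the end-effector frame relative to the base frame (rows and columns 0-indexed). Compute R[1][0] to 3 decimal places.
End-effector x-axis (col 0 of R) = (-0.7071,-0.7071,0.0000)
R[1][0] = -0.7071

-0.707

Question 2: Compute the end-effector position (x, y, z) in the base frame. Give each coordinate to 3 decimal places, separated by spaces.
-2.828 -2.828 2.828

after link 1: o_1 = (0.0000, 0.0000, 0.0000)
after link 2: o_2 = (0.2071, 1.2071, 0.7071)
after link 3: o_3 = (0.5000, -0.5000, 2.1213)
after link 4: o_4 = (-2.8284, -2.8284, 2.8284)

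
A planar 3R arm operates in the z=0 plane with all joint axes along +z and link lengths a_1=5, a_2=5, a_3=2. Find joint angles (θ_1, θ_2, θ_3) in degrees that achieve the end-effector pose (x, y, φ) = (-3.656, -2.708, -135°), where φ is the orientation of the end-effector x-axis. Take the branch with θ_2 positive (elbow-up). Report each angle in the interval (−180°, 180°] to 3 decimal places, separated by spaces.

wrist centre = target − a_3·(cos φ, sin φ) = (-2.2418, -1.2938)
cos θ_2 = (6.6995−5²−5²)/(2·5·5) = -0.8660; θ_2 = 149.9983° (elbow-up)
β = atan2(-1.2938,-2.2418) = -150.0098°; ψ = atan2(2.5001,0.6699) = 74.9991°
θ_1 = β − ψ = -225.0089°
θ_3 = φ − θ_1 − θ_2 = -59.9894° (wrapped to (-180°,180°])

134.991 149.998 -59.989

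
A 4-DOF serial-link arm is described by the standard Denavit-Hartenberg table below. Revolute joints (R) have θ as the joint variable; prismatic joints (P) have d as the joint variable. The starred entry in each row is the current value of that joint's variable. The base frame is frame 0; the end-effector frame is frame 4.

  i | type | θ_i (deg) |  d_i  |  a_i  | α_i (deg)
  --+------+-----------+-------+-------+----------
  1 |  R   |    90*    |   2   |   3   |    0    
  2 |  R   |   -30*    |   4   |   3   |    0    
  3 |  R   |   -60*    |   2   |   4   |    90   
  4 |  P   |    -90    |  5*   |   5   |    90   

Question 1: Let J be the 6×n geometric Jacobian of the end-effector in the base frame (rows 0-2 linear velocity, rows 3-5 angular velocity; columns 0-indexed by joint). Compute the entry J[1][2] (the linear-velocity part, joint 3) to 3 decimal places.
4.000

axis z_2 = (0.0000,0.0000,1.0000); lever o_n−o_2 = (4.0000,-5.0000,-3.0000)
cross product → J_v[:, 2] = (5.0000,4.0000,-0.0000)
J_ω[:, 2] = z_2
entry J[1][2] = 4.0000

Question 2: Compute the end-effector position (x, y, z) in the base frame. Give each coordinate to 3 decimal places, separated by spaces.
after link 1: o_1 = (0.0000, 3.0000, 2.0000)
after link 2: o_2 = (1.5000, 5.5981, 6.0000)
after link 3: o_3 = (5.5000, 5.5981, 8.0000)
after link 4: o_4 = (5.5000, 0.5981, 3.0000)

5.500 0.598 3.000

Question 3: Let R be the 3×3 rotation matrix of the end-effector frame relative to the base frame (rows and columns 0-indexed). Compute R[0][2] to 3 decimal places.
-1.000

End-effector z-axis (col 2 of R) = (-1.0000,-0.0000,-0.0000)
R[0][2] = -1.0000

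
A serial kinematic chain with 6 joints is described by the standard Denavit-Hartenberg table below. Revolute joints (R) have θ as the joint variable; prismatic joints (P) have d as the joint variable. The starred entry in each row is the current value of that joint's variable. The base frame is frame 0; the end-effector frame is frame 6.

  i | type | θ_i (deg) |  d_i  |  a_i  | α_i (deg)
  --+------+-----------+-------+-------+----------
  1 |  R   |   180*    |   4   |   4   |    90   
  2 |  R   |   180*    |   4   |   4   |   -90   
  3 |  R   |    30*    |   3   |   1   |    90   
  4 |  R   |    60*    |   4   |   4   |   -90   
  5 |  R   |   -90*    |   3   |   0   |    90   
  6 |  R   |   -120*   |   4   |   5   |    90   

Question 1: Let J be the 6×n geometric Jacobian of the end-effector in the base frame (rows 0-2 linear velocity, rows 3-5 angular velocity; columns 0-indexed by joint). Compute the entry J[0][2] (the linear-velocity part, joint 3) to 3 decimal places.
axis z_2 = (0.0000,0.0000,-1.0000); lever o_n−o_2 = (2.6136,0.2231,-2.3349)
cross product → J_v[:, 2] = (0.2231,-2.6136,-0.0000)
J_ω[:, 2] = z_2
entry J[0][2] = 0.2231

0.223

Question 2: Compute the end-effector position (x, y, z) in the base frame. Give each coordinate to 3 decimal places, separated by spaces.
after link 1: o_1 = (-4.0000, 0.0000, 4.0000)
after link 2: o_2 = (0.0000, 4.0000, 4.0000)
after link 3: o_3 = (0.8660, 3.5000, 1.0000)
after link 4: o_4 = (4.5981, 5.9641, -2.4641)
after link 5: o_5 = (2.3481, 7.2631, -3.9641)
after link 6: o_6 = (2.6136, 4.2231, 1.6651)

2.614 4.223 1.665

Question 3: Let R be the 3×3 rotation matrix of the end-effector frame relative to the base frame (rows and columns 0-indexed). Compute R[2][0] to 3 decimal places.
0.433

End-effector x-axis (col 0 of R) = (0.3995,-0.8080,0.4330)
R[2][0] = 0.4330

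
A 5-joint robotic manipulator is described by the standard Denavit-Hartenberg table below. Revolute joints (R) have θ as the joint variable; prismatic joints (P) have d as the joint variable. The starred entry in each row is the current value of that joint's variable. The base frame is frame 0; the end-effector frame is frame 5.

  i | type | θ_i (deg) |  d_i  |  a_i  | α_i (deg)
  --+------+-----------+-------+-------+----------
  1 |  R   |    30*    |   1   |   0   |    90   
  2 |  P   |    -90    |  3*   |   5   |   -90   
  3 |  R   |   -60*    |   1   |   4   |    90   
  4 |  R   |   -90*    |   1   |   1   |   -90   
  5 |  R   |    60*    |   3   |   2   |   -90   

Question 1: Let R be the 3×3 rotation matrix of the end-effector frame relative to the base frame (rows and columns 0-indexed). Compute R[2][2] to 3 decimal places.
-0.433

End-effector z-axis (col 2 of R) = (0.6250,0.6495,-0.4330)
R[2][2] = -0.4330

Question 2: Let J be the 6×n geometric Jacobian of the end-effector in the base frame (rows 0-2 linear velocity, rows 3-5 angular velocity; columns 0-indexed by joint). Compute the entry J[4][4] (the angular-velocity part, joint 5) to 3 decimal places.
-0.750

axis z_4 = (0.4330,-0.7500,-0.5000); lever o_n−o_4 = (0.0000,-2.0000,-3.0000)
cross product → J_v[:, 4] = (1.2500,1.2990,-0.8660)
J_ω[:, 4] = z_4
entry J[4][4] = -0.7500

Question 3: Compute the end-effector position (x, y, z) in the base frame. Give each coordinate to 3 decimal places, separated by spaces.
3.482 -8.031 -8.134

after link 1: o_1 = (0.0000, 0.0000, 1.0000)
after link 2: o_2 = (1.5000, -2.5981, -4.0000)
after link 3: o_3 = (4.0981, -5.0981, -6.0000)
after link 4: o_4 = (3.4821, -6.0311, -5.1340)
after link 5: o_5 = (3.4821, -8.0311, -8.1340)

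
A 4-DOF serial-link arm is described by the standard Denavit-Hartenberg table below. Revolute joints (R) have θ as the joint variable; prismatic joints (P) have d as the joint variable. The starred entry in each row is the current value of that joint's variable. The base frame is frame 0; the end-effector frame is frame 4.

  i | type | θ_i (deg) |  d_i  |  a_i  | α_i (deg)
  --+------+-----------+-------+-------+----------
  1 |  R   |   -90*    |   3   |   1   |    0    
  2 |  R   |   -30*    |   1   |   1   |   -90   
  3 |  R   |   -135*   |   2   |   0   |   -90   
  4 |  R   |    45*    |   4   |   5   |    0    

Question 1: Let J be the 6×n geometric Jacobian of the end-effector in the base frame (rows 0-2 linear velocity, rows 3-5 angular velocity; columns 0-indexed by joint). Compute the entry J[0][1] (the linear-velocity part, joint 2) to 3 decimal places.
axis z_1 = (0.0000,0.0000,1.0000); lever o_n−o_1 = (-1.9940,-0.3827,6.3284)
cross product → J_v[:, 1] = (0.3827,-1.9940,0.0000)
J_ω[:, 1] = z_1
entry J[0][1] = 0.3827

0.383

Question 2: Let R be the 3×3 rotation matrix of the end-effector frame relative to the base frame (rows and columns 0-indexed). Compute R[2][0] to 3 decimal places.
0.500

End-effector x-axis (col 0 of R) = (-0.3624,0.7866,0.5000)
R[2][0] = 0.5000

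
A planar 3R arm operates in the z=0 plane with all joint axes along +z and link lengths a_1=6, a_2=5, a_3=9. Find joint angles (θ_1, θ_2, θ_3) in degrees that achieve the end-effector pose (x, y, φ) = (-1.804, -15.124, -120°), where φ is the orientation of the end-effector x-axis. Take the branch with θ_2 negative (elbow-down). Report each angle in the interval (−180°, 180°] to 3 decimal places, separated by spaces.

-29.998 -90.006 0.004

wrist centre = target − a_3·(cos φ, sin φ) = (2.6960, -7.3298)
cos θ_2 = (60.9940−6²−5²)/(2·6·5) = -0.0001; θ_2 = -90.0058° (elbow-down)
β = atan2(-7.3298,2.6960) = -69.8057°; ψ = atan2(-5.0000,5.9995) = -39.8079°
θ_1 = β − ψ = -29.9978°
θ_3 = φ − θ_1 − θ_2 = 0.0036° (wrapped to (-180°,180°])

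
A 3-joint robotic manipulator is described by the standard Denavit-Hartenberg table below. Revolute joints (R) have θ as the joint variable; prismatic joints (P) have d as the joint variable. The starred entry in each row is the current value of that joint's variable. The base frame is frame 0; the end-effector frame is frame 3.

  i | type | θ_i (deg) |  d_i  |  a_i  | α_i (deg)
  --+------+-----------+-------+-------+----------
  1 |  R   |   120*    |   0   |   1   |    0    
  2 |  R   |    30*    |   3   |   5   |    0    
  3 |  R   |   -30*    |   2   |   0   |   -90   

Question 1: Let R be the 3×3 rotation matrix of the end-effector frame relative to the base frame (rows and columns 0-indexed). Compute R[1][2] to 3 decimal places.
End-effector z-axis (col 2 of R) = (-0.8660,-0.5000,0.0000)
R[1][2] = -0.5000

-0.500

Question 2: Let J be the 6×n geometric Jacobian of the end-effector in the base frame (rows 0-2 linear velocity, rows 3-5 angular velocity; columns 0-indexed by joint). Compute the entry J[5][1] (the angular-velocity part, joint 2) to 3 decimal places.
axis z_1 = (0.0000,0.0000,1.0000); lever o_n−o_1 = (-4.3301,2.5000,5.0000)
cross product → J_v[:, 1] = (-2.5000,-4.3301,0.0000)
J_ω[:, 1] = z_1
entry J[5][1] = 1.0000

1.000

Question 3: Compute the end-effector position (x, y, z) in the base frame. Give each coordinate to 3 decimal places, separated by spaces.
after link 1: o_1 = (-0.5000, 0.8660, 0.0000)
after link 2: o_2 = (-4.8301, 3.3660, 3.0000)
after link 3: o_3 = (-4.8301, 3.3660, 5.0000)

-4.830 3.366 5.000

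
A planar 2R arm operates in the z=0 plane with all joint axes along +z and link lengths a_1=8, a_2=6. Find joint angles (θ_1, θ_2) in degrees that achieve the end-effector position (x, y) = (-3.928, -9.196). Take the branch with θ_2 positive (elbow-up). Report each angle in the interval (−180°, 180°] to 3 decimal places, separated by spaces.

cos θ_2 = (99.9956−8²−6²)/(2·8·6) = -0.0000; θ_2 = 90.0026° (elbow-up)
β = atan2(-9.1960,-3.9280) = -113.1294°; ψ = atan2(6.0000,7.9997) = 36.8708°
θ_1 = β − ψ = -150.0002°

-150.000 90.003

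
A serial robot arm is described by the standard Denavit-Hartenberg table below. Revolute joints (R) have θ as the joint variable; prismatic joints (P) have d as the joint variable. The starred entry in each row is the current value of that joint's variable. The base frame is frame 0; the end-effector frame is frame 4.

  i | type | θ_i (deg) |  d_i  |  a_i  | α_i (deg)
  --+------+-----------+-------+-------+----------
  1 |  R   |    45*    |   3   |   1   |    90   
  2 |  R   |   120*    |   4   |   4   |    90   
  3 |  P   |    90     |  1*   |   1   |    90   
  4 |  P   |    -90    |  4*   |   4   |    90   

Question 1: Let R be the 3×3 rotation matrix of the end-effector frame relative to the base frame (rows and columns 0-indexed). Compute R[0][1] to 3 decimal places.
-0.354

End-effector y-axis (col 1 of R) = (-0.3536,-0.3536,0.8660)
R[0][1] = -0.3536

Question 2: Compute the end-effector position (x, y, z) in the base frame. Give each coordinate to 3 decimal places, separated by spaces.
-0.423 -7.494 8.428

after link 1: o_1 = (0.7071, 0.7071, 3.0000)
after link 2: o_2 = (2.1213, -3.5355, 6.4641)
after link 3: o_3 = (3.4408, -3.6303, 6.9641)
after link 4: o_4 = (-0.4229, -7.4940, 8.4282)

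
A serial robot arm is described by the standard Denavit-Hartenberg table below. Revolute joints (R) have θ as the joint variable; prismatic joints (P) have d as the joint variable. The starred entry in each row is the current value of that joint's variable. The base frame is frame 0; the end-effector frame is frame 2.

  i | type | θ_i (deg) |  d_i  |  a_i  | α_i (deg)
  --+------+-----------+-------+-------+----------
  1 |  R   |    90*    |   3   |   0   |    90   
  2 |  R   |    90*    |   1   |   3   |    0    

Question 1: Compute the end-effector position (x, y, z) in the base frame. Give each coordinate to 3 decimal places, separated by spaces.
1.000 0.000 6.000

after link 1: o_1 = (0.0000, 0.0000, 3.0000)
after link 2: o_2 = (1.0000, 0.0000, 6.0000)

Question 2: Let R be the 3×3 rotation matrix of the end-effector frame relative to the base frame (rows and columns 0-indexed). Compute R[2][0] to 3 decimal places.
End-effector x-axis (col 0 of R) = (-0.0000,0.0000,1.0000)
R[2][0] = 1.0000

1.000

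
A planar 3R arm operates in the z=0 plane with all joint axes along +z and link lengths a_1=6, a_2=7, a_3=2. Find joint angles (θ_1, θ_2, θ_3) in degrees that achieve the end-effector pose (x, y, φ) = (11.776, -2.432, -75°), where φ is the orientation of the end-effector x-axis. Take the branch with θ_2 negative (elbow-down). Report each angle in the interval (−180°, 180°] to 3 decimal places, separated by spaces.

29.999 -59.999 -45.000

wrist centre = target − a_3·(cos φ, sin φ) = (11.2584, -0.5001)
cos θ_2 = (127.0009−6²−7²)/(2·6·7) = 0.5000; θ_2 = -59.9993° (elbow-down)
β = atan2(-0.5001,11.2584) = -2.5437°; ψ = atan2(-6.0621,9.5001) = -32.5426°
θ_1 = β − ψ = 29.9989°
θ_3 = φ − θ_1 − θ_2 = -44.9996° (wrapped to (-180°,180°])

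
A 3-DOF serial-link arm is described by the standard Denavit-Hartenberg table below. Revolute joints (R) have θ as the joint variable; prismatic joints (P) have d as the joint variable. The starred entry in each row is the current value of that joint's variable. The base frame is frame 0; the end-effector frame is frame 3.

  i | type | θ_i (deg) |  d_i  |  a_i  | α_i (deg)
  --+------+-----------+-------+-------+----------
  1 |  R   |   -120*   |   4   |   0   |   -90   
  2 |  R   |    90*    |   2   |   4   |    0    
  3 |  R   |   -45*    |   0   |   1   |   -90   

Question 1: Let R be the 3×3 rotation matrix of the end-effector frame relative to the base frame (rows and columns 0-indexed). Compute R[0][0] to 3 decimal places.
End-effector x-axis (col 0 of R) = (-0.3536,-0.6124,-0.7071)
R[0][0] = -0.3536

-0.354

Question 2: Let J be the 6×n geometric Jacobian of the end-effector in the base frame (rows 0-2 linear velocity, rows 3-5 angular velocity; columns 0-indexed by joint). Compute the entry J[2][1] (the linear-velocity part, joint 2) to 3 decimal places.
-0.707

axis z_1 = (0.8660,-0.5000,0.0000); lever o_n−o_1 = (1.3785,-1.6124,-4.7071)
cross product → J_v[:, 1] = (2.3536,4.0765,-0.7071)
J_ω[:, 1] = z_1
entry J[2][1] = -0.7071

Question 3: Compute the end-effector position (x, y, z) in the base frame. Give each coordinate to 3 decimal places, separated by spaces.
1.378 -1.612 -0.707

after link 1: o_1 = (0.0000, 0.0000, 4.0000)
after link 2: o_2 = (1.7321, -1.0000, 0.0000)
after link 3: o_3 = (1.3785, -1.6124, -0.7071)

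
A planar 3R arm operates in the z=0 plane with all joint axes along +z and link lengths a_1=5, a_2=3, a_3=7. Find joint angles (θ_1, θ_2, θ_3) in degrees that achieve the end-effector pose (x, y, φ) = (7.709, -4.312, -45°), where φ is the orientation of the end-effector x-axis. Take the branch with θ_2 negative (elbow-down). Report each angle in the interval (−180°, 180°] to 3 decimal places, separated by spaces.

wrist centre = target − a_3·(cos φ, sin φ) = (2.7593, 0.6377)
cos θ_2 = (8.0202−5²−3²)/(2·5·3) = -0.8660; θ_2 = -149.9963° (elbow-down)
β = atan2(0.6377,2.7593) = 13.0143°; ψ = atan2(-1.5002,2.4020) = -31.9866°
θ_1 = β − ψ = 45.0008°
θ_3 = φ − θ_1 − θ_2 = 59.9955° (wrapped to (-180°,180°])

45.001 -149.996 59.995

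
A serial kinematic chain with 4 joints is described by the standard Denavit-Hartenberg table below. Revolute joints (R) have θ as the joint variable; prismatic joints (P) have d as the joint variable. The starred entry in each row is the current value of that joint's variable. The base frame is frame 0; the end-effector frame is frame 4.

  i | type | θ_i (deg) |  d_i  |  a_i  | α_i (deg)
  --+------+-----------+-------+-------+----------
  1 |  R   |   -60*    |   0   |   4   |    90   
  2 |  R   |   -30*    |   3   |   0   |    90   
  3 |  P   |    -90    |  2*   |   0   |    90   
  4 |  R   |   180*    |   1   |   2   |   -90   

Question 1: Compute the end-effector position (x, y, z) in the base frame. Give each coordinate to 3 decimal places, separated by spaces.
after link 1: o_1 = (2.0000, -3.4641, 0.0000)
after link 2: o_2 = (-0.5981, -4.9641, 0.0000)
after link 3: o_3 = (-1.0981, -4.0981, -1.7321)
after link 4: o_4 = (-3.2631, -4.3481, -1.2321)

-3.263 -4.348 -1.232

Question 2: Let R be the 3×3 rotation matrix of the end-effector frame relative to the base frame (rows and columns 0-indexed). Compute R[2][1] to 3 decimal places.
End-effector y-axis (col 1 of R) = (0.4330,-0.7500,-0.5000)
R[2][1] = -0.5000

-0.500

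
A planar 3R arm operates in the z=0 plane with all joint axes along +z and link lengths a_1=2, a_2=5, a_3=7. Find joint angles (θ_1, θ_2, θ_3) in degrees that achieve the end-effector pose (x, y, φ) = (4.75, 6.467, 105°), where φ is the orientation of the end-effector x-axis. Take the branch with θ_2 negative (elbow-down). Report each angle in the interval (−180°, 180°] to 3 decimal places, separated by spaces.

wrist centre = target − a_3·(cos φ, sin φ) = (6.5617, -0.2945)
cos θ_2 = (43.1431−2²−5²)/(2·2·5) = 0.7072; θ_2 = -44.9962° (elbow-down)
β = atan2(-0.2945,6.5617) = -2.5696°; ψ = atan2(-3.5353,5.5358) = -32.5635°
θ_1 = β − ψ = 29.9939°
θ_3 = φ − θ_1 − θ_2 = 120.0024° (wrapped to (-180°,180°])

29.994 -44.996 120.002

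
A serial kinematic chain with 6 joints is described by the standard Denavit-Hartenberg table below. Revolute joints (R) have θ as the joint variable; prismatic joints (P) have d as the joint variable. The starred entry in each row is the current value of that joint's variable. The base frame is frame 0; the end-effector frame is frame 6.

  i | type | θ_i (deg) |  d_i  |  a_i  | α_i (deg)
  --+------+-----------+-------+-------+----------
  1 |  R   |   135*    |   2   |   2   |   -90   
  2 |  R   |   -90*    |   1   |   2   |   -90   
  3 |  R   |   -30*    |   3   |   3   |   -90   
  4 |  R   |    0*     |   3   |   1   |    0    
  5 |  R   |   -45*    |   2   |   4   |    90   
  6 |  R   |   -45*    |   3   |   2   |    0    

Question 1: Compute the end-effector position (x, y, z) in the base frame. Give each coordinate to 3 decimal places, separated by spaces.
-8.272 7.214 10.735

after link 1: o_1 = (-1.4142, 1.4142, 2.0000)
after link 2: o_2 = (-2.1213, 0.7071, 4.0000)
after link 3: o_3 = (-5.3033, 1.7678, 6.5981)
after link 4: o_4 = (-3.8197, 3.2513, 8.9641)
after link 5: o_5 = (-5.5950, 5.4761, 12.4136)
after link 6: o_6 = (-8.2717, 7.2136, 10.7354)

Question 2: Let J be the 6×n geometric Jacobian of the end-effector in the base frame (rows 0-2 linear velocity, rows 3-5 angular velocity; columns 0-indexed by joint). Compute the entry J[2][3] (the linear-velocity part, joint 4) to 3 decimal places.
axis z_3 = (0.6124,0.6124,0.5000); lever o_n−o_3 = (-2.9684,5.4458,4.1373)
cross product → J_v[:, 3] = (-0.1893,-4.0178,5.1526)
J_ω[:, 3] = z_3
entry J[2][3] = 5.1526

5.153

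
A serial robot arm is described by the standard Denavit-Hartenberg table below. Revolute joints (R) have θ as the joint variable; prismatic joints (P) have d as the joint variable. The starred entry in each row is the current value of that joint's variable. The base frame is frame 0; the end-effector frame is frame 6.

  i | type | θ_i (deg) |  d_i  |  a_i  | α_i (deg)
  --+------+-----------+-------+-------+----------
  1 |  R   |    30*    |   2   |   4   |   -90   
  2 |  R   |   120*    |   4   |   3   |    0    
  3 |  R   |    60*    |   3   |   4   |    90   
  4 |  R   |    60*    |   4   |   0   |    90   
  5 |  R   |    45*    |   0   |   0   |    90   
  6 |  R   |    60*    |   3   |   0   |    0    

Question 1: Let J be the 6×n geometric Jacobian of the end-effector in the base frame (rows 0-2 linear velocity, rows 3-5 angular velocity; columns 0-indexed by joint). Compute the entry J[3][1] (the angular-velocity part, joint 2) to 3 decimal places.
axis z_1 = (-0.5000,0.8660,0.0000); lever o_n−o_1 = (-10.1003,4.3728,-4.4768)
cross product → J_v[:, 1] = (-3.8770,-2.2384,6.5607)
J_ω[:, 1] = z_1
entry J[3][1] = -0.5000

-0.500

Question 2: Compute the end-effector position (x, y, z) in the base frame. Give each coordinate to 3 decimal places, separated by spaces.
-6.636 6.373 -2.477

after link 1: o_1 = (3.4641, 2.0000, 2.0000)
after link 2: o_2 = (0.1651, 4.7141, -0.5981)
after link 3: o_3 = (-4.7990, 5.3122, -0.5981)
after link 4: o_4 = (-4.7990, 5.3122, -4.5981)
after link 5: o_5 = (-4.7990, 5.3122, -4.5981)
after link 6: o_6 = (-6.6362, 6.3728, -2.4768)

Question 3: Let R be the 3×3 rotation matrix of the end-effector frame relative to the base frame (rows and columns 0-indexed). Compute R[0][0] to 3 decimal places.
End-effector x-axis (col 0 of R) = (-0.7392,-0.5732,-0.3536)
R[0][0] = -0.7392

-0.739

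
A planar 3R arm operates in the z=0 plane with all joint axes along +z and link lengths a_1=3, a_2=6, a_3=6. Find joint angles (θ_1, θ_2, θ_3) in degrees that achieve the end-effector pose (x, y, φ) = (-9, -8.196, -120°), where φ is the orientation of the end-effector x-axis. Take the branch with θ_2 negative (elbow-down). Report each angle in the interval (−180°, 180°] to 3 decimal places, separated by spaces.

-90.000 -90.001 60.001

wrist centre = target − a_3·(cos φ, sin φ) = (-6.0000, -2.9998)
cos θ_2 = (44.9991−3²−6²)/(2·3·6) = -0.0000; θ_2 = -90.0015° (elbow-down)
β = atan2(-2.9998,-6.0000) = -153.4361°; ψ = atan2(-6.0000,2.9998) = -63.4361°
θ_1 = β − ψ = -90.0000°
θ_3 = φ − θ_1 − θ_2 = 60.0015° (wrapped to (-180°,180°])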